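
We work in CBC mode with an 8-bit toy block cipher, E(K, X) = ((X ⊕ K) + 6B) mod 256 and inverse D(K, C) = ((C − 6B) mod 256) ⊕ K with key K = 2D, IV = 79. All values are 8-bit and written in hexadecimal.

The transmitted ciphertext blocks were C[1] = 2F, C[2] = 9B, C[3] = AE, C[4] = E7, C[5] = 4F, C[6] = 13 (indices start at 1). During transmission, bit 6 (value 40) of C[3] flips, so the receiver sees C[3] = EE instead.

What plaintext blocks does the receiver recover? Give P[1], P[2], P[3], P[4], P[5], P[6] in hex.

P[1] = 90, P[2] = 32, P[3] = 35, P[4] = BF, P[5] = 2E, P[6] = CA

CBC decryption: P_i = D(K, C_i) ⊕ C_{i−1}, with C_{0} = IV.
Only C[3] changed, to EE. In CBC, a change in C_i garbles P_i and flips the same bit in P_{i+1}. Decrypting the received ciphertext:
P[1]: D(K, 2F) = E9; E9 ⊕ 79 = 90.
P[2]: D(K, 9B) = 1D; 1D ⊕ 2F = 32.
P[3]: D(K, EE) = AE; AE ⊕ 9B = 35.
P[4]: D(K, E7) = 51; 51 ⊕ EE = BF.
P[5]: D(K, 4F) = C9; C9 ⊕ E7 = 2E.
P[6]: D(K, 13) = 85; 85 ⊕ 4F = CA.
Blocks that differ from the original plaintext: P[3], P[4].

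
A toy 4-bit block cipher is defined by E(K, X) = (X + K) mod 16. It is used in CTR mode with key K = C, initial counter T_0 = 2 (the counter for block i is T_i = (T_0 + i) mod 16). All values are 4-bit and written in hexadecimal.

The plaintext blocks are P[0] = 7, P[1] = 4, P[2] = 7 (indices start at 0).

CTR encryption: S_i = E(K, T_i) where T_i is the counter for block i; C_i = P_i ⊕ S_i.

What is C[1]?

C[1] = B

C[0]: T = 2, S = E(K, T) = E; 7 ⊕ E = 9.
C[1]: T = 3, S = E(K, T) = F; 4 ⊕ F = B.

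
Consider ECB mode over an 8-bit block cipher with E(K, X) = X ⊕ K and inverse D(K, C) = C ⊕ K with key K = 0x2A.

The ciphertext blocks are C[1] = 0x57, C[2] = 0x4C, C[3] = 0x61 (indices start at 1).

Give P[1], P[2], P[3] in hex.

ECB decryption: P_i = D(K, C_i).
P[1]: D(K, 0x57) = 0x7D.
P[2]: D(K, 0x4C) = 0x66.
P[3]: D(K, 0x61) = 0x4B.

P[1] = 0x7D, P[2] = 0x66, P[3] = 0x4B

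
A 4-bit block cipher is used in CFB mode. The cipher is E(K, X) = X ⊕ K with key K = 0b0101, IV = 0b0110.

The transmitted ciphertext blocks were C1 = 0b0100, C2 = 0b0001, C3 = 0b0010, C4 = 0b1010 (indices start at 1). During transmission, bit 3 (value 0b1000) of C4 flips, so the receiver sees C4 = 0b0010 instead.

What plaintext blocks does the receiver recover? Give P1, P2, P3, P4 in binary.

CFB decryption: P_i = C_i ⊕ E(K, C_{i−1}), with C_{0} = IV.
Only C4 changed, to 0b0010. In CFB, a change in C_i flips the same bit in P_i and garbles P_{i+1}. Decrypting the received ciphertext:
P1: E(K, 0b0110) = 0b0011; 0b0100 ⊕ 0b0011 = 0b0111.
P2: E(K, 0b0100) = 0b0001; 0b0001 ⊕ 0b0001 = 0b0000.
P3: E(K, 0b0001) = 0b0100; 0b0010 ⊕ 0b0100 = 0b0110.
P4: E(K, 0b0010) = 0b0111; 0b0010 ⊕ 0b0111 = 0b0101.
Blocks that differ from the original plaintext: P4.

P1 = 0b0111, P2 = 0b0000, P3 = 0b0110, P4 = 0b0101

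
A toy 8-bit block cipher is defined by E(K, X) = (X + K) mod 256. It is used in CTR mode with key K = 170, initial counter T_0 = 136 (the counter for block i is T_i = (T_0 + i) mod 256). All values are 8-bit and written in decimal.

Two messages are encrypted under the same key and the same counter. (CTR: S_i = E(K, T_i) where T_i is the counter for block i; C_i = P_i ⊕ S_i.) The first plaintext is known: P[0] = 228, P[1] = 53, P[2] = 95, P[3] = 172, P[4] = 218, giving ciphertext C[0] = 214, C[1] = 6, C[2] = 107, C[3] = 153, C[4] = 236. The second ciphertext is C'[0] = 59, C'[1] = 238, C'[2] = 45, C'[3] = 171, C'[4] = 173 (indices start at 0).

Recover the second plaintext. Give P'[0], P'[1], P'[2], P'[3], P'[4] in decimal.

P'[0] = 9, P'[1] = 221, P'[2] = 25, P'[3] = 158, P'[4] = 155

In CTR with a reused counter, both messages share the same keystream S_i, so C_i ⊕ C'_i = P_i ⊕ P'_i and thus P'_i = P_i ⊕ C_i ⊕ C'_i.
P'[0]: 228 ⊕ 214 ⊕ 59 = 9.
P'[1]: 53 ⊕ 6 ⊕ 238 = 221.
P'[2]: 95 ⊕ 107 ⊕ 45 = 25.
P'[3]: 172 ⊕ 153 ⊕ 171 = 158.
P'[4]: 218 ⊕ 236 ⊕ 173 = 155.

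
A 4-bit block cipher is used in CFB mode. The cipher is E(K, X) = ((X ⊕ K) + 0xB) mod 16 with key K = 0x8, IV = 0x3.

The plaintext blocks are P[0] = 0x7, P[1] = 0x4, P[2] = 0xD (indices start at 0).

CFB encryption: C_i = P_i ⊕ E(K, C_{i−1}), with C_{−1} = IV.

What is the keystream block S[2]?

C[0]: E(K, 0x3) = 0x6; 0x7 ⊕ 0x6 = 0x1.
C[1]: E(K, 0x1) = 0x4; 0x4 ⊕ 0x4 = 0x0.
C[2]: E(K, 0x0) = 0x3; 0xD ⊕ 0x3 = 0xE.
So S[2] = 0x3.

0x3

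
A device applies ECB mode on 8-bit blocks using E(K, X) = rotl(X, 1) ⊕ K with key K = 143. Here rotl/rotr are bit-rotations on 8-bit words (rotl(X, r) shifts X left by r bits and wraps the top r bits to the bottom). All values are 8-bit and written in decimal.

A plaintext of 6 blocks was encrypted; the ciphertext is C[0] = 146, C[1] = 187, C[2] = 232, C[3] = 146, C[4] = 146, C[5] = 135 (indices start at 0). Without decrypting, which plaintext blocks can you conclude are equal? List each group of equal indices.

P[0] = P[3] = P[4]

ECB encrypts each block independently with the same key, so equal ciphertext blocks imply equal plaintext blocks.
C[0] = C[3] = C[4] = 146, so P[0] = P[3] = P[4].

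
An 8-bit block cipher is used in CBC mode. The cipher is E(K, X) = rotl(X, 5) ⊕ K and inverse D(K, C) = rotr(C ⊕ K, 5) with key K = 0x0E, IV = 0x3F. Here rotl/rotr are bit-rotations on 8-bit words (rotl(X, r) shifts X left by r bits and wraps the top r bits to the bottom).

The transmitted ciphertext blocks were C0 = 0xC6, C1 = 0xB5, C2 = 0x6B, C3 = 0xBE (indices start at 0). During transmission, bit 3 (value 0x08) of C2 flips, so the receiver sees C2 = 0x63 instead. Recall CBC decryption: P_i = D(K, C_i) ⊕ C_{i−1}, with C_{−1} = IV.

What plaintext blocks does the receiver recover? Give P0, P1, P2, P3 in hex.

P0 = 0x79, P1 = 0x1B, P2 = 0xDE, P3 = 0xE6

Only C2 changed, to 0x63. In CBC, a change in C_i garbles P_i and flips the same bit in P_{i+1}. Decrypting the received ciphertext:
P0: D(K, 0xC6) = 0x46; 0x46 ⊕ 0x3F = 0x79.
P1: D(K, 0xB5) = 0xDD; 0xDD ⊕ 0xC6 = 0x1B.
P2: D(K, 0x63) = 0x6B; 0x6B ⊕ 0xB5 = 0xDE.
P3: D(K, 0xBE) = 0x85; 0x85 ⊕ 0x63 = 0xE6.
Blocks that differ from the original plaintext: P2, P3.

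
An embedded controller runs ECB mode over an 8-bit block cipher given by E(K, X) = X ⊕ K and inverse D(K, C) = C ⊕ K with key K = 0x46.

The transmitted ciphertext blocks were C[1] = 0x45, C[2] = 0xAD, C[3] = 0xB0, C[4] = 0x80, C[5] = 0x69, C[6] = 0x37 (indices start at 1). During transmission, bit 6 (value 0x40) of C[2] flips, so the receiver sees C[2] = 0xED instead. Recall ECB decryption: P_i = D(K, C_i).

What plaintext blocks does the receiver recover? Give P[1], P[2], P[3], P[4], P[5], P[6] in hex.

P[1] = 0x03, P[2] = 0xAB, P[3] = 0xF6, P[4] = 0xC6, P[5] = 0x2F, P[6] = 0x71

Only C[2] changed, to 0xED. In ECB, a change in C_i affects only P_i. Decrypting the received ciphertext:
P[1]: D(K, 0x45) = 0x03.
P[2]: D(K, 0xED) = 0xAB.
P[3]: D(K, 0xB0) = 0xF6.
P[4]: D(K, 0x80) = 0xC6.
P[5]: D(K, 0x69) = 0x2F.
P[6]: D(K, 0x37) = 0x71.
Blocks that differ from the original plaintext: P[2].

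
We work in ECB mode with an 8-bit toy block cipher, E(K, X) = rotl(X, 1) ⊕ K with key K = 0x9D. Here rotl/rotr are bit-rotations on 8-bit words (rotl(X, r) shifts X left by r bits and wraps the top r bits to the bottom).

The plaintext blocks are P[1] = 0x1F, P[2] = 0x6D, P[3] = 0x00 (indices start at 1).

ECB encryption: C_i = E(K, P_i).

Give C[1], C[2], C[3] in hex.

C[1] = 0xA3, C[2] = 0x47, C[3] = 0x9D

C[1]: E(K, 0x1F) = 0xA3.
C[2]: E(K, 0x6D) = 0x47.
C[3]: E(K, 0x00) = 0x9D.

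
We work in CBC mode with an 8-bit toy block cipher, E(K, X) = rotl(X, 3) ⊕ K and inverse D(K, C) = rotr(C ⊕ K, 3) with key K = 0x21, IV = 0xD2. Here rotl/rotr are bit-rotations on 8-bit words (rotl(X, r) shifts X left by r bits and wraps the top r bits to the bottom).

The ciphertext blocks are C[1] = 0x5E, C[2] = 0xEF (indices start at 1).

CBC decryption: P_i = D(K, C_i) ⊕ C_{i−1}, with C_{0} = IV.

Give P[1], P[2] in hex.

P[1] = 0x3D, P[2] = 0x87

P[1]: D(K, 0x5E) = 0xEF; 0xEF ⊕ 0xD2 = 0x3D.
P[2]: D(K, 0xEF) = 0xD9; 0xD9 ⊕ 0x5E = 0x87.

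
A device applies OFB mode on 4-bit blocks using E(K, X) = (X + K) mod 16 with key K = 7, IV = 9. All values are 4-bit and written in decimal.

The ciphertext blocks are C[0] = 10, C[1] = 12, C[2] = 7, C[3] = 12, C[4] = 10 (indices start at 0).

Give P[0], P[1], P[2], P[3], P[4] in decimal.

OFB decryption: S_i = E(K, S_{i−1}) with S_{−1} = IV; P_i = C_i ⊕ S_i.
P[0]: S = E(K, 9) = 0; 10 ⊕ 0 = 10.
P[1]: S = E(K, 0) = 7; 12 ⊕ 7 = 11.
P[2]: S = E(K, 7) = 14; 7 ⊕ 14 = 9.
P[3]: S = E(K, 14) = 5; 12 ⊕ 5 = 9.
P[4]: S = E(K, 5) = 12; 10 ⊕ 12 = 6.

P[0] = 10, P[1] = 11, P[2] = 9, P[3] = 9, P[4] = 6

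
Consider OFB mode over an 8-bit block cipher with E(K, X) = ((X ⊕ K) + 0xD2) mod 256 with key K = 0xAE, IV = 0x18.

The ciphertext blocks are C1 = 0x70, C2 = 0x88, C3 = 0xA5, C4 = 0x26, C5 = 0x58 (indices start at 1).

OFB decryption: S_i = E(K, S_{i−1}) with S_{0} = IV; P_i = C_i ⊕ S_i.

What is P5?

P1: S = E(K, 0x18) = 0x88; 0x70 ⊕ 0x88 = 0xF8.
P2: S = E(K, 0x88) = 0xF8; 0x88 ⊕ 0xF8 = 0x70.
P3: S = E(K, 0xF8) = 0x28; 0xA5 ⊕ 0x28 = 0x8D.
P4: S = E(K, 0x28) = 0x58; 0x26 ⊕ 0x58 = 0x7E.
P5: S = E(K, 0x58) = 0xC8; 0x58 ⊕ 0xC8 = 0x90.

P5 = 0x90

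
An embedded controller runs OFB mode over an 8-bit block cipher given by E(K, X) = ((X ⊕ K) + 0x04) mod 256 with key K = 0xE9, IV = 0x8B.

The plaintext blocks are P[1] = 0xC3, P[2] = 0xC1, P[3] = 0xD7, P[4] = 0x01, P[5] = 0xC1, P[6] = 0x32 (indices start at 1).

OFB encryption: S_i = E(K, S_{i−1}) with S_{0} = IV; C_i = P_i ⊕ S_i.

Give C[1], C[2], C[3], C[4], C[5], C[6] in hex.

C[1]: S = E(K, 0x8B) = 0x66; 0xC3 ⊕ 0x66 = 0xA5.
C[2]: S = E(K, 0x66) = 0x93; 0xC1 ⊕ 0x93 = 0x52.
C[3]: S = E(K, 0x93) = 0x7E; 0xD7 ⊕ 0x7E = 0xA9.
C[4]: S = E(K, 0x7E) = 0x9B; 0x01 ⊕ 0x9B = 0x9A.
C[5]: S = E(K, 0x9B) = 0x76; 0xC1 ⊕ 0x76 = 0xB7.
C[6]: S = E(K, 0x76) = 0xA3; 0x32 ⊕ 0xA3 = 0x91.

C[1] = 0xA5, C[2] = 0x52, C[3] = 0xA9, C[4] = 0x9A, C[5] = 0xB7, C[6] = 0x91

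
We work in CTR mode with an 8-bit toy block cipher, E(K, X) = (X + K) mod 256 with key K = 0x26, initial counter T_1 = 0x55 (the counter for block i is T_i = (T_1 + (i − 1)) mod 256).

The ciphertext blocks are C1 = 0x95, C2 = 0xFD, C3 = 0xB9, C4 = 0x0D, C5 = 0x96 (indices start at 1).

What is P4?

CTR decryption: S_i = E(K, T_i) where T_i is the counter for block i; P_i = C_i ⊕ S_i.
P4: T = 0x58, S = E(K, T) = 0x7E; 0x0D ⊕ 0x7E = 0x73.

P4 = 0x73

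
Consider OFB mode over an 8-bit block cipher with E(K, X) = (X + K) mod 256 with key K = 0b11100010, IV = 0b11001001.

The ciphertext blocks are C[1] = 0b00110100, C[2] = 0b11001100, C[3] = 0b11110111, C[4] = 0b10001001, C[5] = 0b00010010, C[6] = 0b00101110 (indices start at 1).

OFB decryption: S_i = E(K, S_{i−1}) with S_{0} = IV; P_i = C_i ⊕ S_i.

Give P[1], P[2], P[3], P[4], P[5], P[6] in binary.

P[1] = 0b10011111, P[2] = 0b01000001, P[3] = 0b10011000, P[4] = 0b11011000, P[5] = 0b00100001, P[6] = 0b00111011

P[1]: S = E(K, 0b11001001) = 0b10101011; 0b00110100 ⊕ 0b10101011 = 0b10011111.
P[2]: S = E(K, 0b10101011) = 0b10001101; 0b11001100 ⊕ 0b10001101 = 0b01000001.
P[3]: S = E(K, 0b10001101) = 0b01101111; 0b11110111 ⊕ 0b01101111 = 0b10011000.
P[4]: S = E(K, 0b01101111) = 0b01010001; 0b10001001 ⊕ 0b01010001 = 0b11011000.
P[5]: S = E(K, 0b01010001) = 0b00110011; 0b00010010 ⊕ 0b00110011 = 0b00100001.
P[6]: S = E(K, 0b00110011) = 0b00010101; 0b00101110 ⊕ 0b00010101 = 0b00111011.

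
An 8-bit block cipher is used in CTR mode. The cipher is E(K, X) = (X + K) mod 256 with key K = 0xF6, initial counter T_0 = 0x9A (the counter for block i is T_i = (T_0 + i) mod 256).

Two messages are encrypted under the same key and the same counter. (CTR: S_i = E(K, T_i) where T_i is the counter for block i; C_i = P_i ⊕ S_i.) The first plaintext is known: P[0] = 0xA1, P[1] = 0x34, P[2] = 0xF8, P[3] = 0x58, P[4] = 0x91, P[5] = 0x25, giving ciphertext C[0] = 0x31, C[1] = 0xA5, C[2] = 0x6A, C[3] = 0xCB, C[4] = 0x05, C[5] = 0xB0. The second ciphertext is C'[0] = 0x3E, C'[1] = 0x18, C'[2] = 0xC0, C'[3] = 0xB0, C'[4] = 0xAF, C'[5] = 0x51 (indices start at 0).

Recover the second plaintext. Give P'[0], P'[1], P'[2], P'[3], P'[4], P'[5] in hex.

P'[0] = 0xAE, P'[1] = 0x89, P'[2] = 0x52, P'[3] = 0x23, P'[4] = 0x3B, P'[5] = 0xC4

In CTR with a reused counter, both messages share the same keystream S_i, so C_i ⊕ C'_i = P_i ⊕ P'_i and thus P'_i = P_i ⊕ C_i ⊕ C'_i.
P'[0]: 0xA1 ⊕ 0x31 ⊕ 0x3E = 0xAE.
P'[1]: 0x34 ⊕ 0xA5 ⊕ 0x18 = 0x89.
P'[2]: 0xF8 ⊕ 0x6A ⊕ 0xC0 = 0x52.
P'[3]: 0x58 ⊕ 0xCB ⊕ 0xB0 = 0x23.
P'[4]: 0x91 ⊕ 0x05 ⊕ 0xAF = 0x3B.
P'[5]: 0x25 ⊕ 0xB0 ⊕ 0x51 = 0xC4.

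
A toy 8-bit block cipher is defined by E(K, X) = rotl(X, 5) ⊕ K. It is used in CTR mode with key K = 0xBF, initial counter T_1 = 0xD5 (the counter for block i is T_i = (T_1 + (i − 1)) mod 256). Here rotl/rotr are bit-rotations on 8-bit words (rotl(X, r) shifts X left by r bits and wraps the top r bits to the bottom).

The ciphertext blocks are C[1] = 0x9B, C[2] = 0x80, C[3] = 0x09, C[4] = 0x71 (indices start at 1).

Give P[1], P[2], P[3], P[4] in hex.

CTR decryption: S_i = E(K, T_i) where T_i is the counter for block i; P_i = C_i ⊕ S_i.
P[1]: T = 0xD5, S = E(K, T) = 0x05; 0x9B ⊕ 0x05 = 0x9E.
P[2]: T = 0xD6, S = E(K, T) = 0x65; 0x80 ⊕ 0x65 = 0xE5.
P[3]: T = 0xD7, S = E(K, T) = 0x45; 0x09 ⊕ 0x45 = 0x4C.
P[4]: T = 0xD8, S = E(K, T) = 0xA4; 0x71 ⊕ 0xA4 = 0xD5.

P[1] = 0x9E, P[2] = 0xE5, P[3] = 0x4C, P[4] = 0xD5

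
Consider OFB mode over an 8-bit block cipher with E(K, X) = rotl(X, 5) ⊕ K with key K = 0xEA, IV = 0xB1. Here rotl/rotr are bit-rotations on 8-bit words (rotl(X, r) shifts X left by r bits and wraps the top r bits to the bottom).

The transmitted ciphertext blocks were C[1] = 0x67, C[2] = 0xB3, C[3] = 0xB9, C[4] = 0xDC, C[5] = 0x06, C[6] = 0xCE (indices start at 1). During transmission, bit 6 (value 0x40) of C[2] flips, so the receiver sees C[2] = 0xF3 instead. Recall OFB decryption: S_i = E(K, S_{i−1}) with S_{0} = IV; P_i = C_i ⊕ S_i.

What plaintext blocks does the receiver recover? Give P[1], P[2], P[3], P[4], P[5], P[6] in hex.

Only C[2] changed, to 0xF3. In OFB, a change in C_i flips the same bit in P_i only; the keystream is unaffected. Decrypting the received ciphertext:
P[1]: S = E(K, 0xB1) = 0xDC; 0x67 ⊕ 0xDC = 0xBB.
P[2]: S = E(K, 0xDC) = 0x71; 0xF3 ⊕ 0x71 = 0x82.
P[3]: S = E(K, 0x71) = 0xC4; 0xB9 ⊕ 0xC4 = 0x7D.
P[4]: S = E(K, 0xC4) = 0x72; 0xDC ⊕ 0x72 = 0xAE.
P[5]: S = E(K, 0x72) = 0xA4; 0x06 ⊕ 0xA4 = 0xA2.
P[6]: S = E(K, 0xA4) = 0x7E; 0xCE ⊕ 0x7E = 0xB0.
Blocks that differ from the original plaintext: P[2].

P[1] = 0xBB, P[2] = 0x82, P[3] = 0x7D, P[4] = 0xAE, P[5] = 0xA2, P[6] = 0xB0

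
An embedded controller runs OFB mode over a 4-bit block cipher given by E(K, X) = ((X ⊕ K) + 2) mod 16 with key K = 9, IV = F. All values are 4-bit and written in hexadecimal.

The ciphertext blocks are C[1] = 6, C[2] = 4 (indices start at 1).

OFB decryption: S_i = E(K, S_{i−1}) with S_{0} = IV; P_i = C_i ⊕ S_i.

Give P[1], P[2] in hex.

P[1] = E, P[2] = 7

P[1]: S = E(K, F) = 8; 6 ⊕ 8 = E.
P[2]: S = E(K, 8) = 3; 4 ⊕ 3 = 7.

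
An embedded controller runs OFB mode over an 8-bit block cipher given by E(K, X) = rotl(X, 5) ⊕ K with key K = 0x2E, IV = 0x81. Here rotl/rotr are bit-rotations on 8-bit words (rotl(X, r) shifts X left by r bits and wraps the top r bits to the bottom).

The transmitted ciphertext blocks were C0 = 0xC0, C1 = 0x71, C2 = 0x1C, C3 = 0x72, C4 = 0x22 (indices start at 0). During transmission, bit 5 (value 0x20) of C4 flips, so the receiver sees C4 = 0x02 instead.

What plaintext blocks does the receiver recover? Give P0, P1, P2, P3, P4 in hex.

P0 = 0xDE, P1 = 0x9C, P2 = 0x8F, P3 = 0x2E, P4 = 0xA7

OFB decryption: S_i = E(K, S_{i−1}) with S_{−1} = IV; P_i = C_i ⊕ S_i.
Only C4 changed, to 0x02. In OFB, a change in C_i flips the same bit in P_i only; the keystream is unaffected. Decrypting the received ciphertext:
P0: S = E(K, 0x81) = 0x1E; 0xC0 ⊕ 0x1E = 0xDE.
P1: S = E(K, 0x1E) = 0xED; 0x71 ⊕ 0xED = 0x9C.
P2: S = E(K, 0xED) = 0x93; 0x1C ⊕ 0x93 = 0x8F.
P3: S = E(K, 0x93) = 0x5C; 0x72 ⊕ 0x5C = 0x2E.
P4: S = E(K, 0x5C) = 0xA5; 0x02 ⊕ 0xA5 = 0xA7.
Blocks that differ from the original plaintext: P4.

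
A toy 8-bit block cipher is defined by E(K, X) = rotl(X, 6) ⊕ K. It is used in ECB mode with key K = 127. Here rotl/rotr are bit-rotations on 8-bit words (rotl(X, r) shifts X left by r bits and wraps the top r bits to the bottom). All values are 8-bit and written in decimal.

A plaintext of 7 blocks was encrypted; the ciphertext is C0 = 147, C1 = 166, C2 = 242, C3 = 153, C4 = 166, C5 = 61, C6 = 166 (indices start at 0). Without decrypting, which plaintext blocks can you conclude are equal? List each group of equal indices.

ECB encrypts each block independently with the same key, so equal ciphertext blocks imply equal plaintext blocks.
C1 = C4 = C6 = 166, so P1 = P4 = P6.

P1 = P4 = P6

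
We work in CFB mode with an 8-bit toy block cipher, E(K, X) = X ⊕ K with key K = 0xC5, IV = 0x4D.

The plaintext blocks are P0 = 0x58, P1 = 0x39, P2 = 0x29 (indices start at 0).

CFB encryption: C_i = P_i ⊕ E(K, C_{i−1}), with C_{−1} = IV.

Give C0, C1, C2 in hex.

C0 = 0xD0, C1 = 0x2C, C2 = 0xC0

C0: E(K, 0x4D) = 0x88; 0x58 ⊕ 0x88 = 0xD0.
C1: E(K, 0xD0) = 0x15; 0x39 ⊕ 0x15 = 0x2C.
C2: E(K, 0x2C) = 0xE9; 0x29 ⊕ 0xE9 = 0xC0.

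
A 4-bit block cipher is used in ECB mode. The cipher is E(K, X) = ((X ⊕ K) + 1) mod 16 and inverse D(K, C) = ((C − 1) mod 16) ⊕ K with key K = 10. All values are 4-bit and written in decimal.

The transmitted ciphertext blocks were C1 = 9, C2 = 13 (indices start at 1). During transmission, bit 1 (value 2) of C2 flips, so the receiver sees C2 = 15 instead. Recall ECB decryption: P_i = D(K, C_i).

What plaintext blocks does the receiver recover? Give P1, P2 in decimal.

Only C2 changed, to 15. In ECB, a change in C_i affects only P_i. Decrypting the received ciphertext:
P1: D(K, 9) = 2.
P2: D(K, 15) = 4.
Blocks that differ from the original plaintext: P2.

P1 = 2, P2 = 4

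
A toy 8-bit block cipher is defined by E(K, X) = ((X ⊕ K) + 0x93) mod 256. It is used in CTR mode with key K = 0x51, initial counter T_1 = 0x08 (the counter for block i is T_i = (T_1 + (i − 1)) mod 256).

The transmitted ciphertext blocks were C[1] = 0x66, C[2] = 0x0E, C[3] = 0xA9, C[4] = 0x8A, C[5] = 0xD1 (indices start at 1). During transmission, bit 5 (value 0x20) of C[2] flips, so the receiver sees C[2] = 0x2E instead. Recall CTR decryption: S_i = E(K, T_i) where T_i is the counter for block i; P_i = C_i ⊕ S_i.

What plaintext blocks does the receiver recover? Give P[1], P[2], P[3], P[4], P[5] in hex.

P[1] = 0x8A, P[2] = 0xC5, P[3] = 0x47, P[4] = 0x67, P[5] = 0x21

Only C[2] changed, to 0x2E. In CTR, a change in C_i flips the same bit in P_i only; the keystream is unaffected. Decrypting the received ciphertext:
P[1]: T = 0x08, S = E(K, T) = 0xEC; 0x66 ⊕ 0xEC = 0x8A.
P[2]: T = 0x09, S = E(K, T) = 0xEB; 0x2E ⊕ 0xEB = 0xC5.
P[3]: T = 0x0A, S = E(K, T) = 0xEE; 0xA9 ⊕ 0xEE = 0x47.
P[4]: T = 0x0B, S = E(K, T) = 0xED; 0x8A ⊕ 0xED = 0x67.
P[5]: T = 0x0C, S = E(K, T) = 0xF0; 0xD1 ⊕ 0xF0 = 0x21.
Blocks that differ from the original plaintext: P[2].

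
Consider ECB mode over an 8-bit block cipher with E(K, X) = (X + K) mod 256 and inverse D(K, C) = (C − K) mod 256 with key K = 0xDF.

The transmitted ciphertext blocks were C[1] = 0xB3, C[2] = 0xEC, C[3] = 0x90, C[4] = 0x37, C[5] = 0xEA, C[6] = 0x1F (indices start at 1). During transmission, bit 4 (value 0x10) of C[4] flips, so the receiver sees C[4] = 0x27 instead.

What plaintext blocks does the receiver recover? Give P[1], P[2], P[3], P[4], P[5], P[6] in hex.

P[1] = 0xD4, P[2] = 0x0D, P[3] = 0xB1, P[4] = 0x48, P[5] = 0x0B, P[6] = 0x40

ECB decryption: P_i = D(K, C_i).
Only C[4] changed, to 0x27. In ECB, a change in C_i affects only P_i. Decrypting the received ciphertext:
P[1]: D(K, 0xB3) = 0xD4.
P[2]: D(K, 0xEC) = 0x0D.
P[3]: D(K, 0x90) = 0xB1.
P[4]: D(K, 0x27) = 0x48.
P[5]: D(K, 0xEA) = 0x0B.
P[6]: D(K, 0x1F) = 0x40.
Blocks that differ from the original plaintext: P[4].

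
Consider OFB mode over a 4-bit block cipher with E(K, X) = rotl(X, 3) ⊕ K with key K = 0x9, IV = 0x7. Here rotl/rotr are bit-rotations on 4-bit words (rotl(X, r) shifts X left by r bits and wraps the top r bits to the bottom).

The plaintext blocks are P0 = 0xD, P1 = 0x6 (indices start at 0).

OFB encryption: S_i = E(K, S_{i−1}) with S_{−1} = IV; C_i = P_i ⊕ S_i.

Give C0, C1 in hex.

C0: S = E(K, 0x7) = 0x2; 0xD ⊕ 0x2 = 0xF.
C1: S = E(K, 0x2) = 0x8; 0x6 ⊕ 0x8 = 0xE.

C0 = 0xF, C1 = 0xE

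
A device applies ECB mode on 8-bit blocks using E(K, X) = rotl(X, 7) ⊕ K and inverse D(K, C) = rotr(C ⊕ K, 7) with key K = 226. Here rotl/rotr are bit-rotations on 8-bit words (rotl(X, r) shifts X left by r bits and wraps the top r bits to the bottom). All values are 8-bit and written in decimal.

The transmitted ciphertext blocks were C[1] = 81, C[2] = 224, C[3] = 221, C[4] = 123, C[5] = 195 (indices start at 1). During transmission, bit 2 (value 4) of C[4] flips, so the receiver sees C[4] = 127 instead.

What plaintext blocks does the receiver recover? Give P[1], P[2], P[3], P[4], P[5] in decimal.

ECB decryption: P_i = D(K, C_i).
Only C[4] changed, to 127. In ECB, a change in C_i affects only P_i. Decrypting the received ciphertext:
P[1]: D(K, 81) = 103.
P[2]: D(K, 224) = 4.
P[3]: D(K, 221) = 126.
P[4]: D(K, 127) = 59.
P[5]: D(K, 195) = 66.
Blocks that differ from the original plaintext: P[4].

P[1] = 103, P[2] = 4, P[3] = 126, P[4] = 59, P[5] = 66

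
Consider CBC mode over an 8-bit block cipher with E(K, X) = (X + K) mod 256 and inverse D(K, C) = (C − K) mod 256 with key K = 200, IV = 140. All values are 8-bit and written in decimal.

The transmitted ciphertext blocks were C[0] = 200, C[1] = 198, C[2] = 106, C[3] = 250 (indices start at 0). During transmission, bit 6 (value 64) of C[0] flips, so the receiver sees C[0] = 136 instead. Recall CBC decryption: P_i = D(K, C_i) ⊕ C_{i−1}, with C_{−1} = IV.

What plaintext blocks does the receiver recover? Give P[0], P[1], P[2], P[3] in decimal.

Only C[0] changed, to 136. In CBC, a change in C_i garbles P_i and flips the same bit in P_{i+1}. Decrypting the received ciphertext:
P[0]: D(K, 136) = 192; 192 ⊕ 140 = 76.
P[1]: D(K, 198) = 254; 254 ⊕ 136 = 118.
P[2]: D(K, 106) = 162; 162 ⊕ 198 = 100.
P[3]: D(K, 250) = 50; 50 ⊕ 106 = 88.
Blocks that differ from the original plaintext: P[0], P[1].

P[0] = 76, P[1] = 118, P[2] = 100, P[3] = 88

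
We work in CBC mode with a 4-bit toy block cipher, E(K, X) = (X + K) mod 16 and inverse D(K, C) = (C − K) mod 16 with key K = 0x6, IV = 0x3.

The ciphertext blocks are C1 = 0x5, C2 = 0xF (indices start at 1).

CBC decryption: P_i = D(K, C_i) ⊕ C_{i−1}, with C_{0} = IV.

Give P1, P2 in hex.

P1 = 0xC, P2 = 0xC

P1: D(K, 0x5) = 0xF; 0xF ⊕ 0x3 = 0xC.
P2: D(K, 0xF) = 0x9; 0x9 ⊕ 0x5 = 0xC.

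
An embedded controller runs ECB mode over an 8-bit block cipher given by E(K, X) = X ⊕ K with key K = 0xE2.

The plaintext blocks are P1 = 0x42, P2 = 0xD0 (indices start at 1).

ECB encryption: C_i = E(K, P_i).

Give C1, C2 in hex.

C1: E(K, 0x42) = 0xA0.
C2: E(K, 0xD0) = 0x32.

C1 = 0xA0, C2 = 0x32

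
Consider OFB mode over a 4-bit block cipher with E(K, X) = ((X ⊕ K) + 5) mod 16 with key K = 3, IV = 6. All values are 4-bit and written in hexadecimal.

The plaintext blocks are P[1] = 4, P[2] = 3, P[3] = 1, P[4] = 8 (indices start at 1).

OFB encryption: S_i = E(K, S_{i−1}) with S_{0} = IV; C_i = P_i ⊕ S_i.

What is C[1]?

C[1] = E

C[1]: S = E(K, 6) = A; 4 ⊕ A = E.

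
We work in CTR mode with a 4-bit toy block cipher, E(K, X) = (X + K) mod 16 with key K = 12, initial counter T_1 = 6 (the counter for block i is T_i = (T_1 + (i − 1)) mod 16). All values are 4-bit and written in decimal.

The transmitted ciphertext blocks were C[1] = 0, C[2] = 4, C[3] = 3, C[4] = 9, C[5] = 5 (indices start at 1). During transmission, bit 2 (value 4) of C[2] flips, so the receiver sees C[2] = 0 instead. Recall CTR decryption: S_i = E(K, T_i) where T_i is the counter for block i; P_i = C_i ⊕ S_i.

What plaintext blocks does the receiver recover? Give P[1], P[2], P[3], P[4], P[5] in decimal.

Only C[2] changed, to 0. In CTR, a change in C_i flips the same bit in P_i only; the keystream is unaffected. Decrypting the received ciphertext:
P[1]: T = 6, S = E(K, T) = 2; 0 ⊕ 2 = 2.
P[2]: T = 7, S = E(K, T) = 3; 0 ⊕ 3 = 3.
P[3]: T = 8, S = E(K, T) = 4; 3 ⊕ 4 = 7.
P[4]: T = 9, S = E(K, T) = 5; 9 ⊕ 5 = 12.
P[5]: T = 10, S = E(K, T) = 6; 5 ⊕ 6 = 3.
Blocks that differ from the original plaintext: P[2].

P[1] = 2, P[2] = 3, P[3] = 7, P[4] = 12, P[5] = 3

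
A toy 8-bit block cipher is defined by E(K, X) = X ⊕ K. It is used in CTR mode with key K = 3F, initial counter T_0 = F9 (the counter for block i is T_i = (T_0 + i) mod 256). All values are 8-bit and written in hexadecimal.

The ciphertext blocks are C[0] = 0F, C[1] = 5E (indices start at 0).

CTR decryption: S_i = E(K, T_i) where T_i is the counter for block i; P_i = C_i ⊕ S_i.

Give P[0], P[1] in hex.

P[0] = C9, P[1] = 9B

P[0]: T = F9, S = E(K, T) = C6; 0F ⊕ C6 = C9.
P[1]: T = FA, S = E(K, T) = C5; 5E ⊕ C5 = 9B.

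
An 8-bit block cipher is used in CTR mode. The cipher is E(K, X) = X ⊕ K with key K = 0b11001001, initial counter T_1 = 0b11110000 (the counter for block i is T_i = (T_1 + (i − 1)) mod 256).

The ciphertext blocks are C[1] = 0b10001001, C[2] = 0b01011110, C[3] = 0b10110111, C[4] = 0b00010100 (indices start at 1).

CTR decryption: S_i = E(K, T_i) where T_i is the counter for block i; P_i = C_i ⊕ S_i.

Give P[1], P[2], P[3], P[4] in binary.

P[1]: T = 0b11110000, S = E(K, T) = 0b00111001; 0b10001001 ⊕ 0b00111001 = 0b10110000.
P[2]: T = 0b11110001, S = E(K, T) = 0b00111000; 0b01011110 ⊕ 0b00111000 = 0b01100110.
P[3]: T = 0b11110010, S = E(K, T) = 0b00111011; 0b10110111 ⊕ 0b00111011 = 0b10001100.
P[4]: T = 0b11110011, S = E(K, T) = 0b00111010; 0b00010100 ⊕ 0b00111010 = 0b00101110.

P[1] = 0b10110000, P[2] = 0b01100110, P[3] = 0b10001100, P[4] = 0b00101110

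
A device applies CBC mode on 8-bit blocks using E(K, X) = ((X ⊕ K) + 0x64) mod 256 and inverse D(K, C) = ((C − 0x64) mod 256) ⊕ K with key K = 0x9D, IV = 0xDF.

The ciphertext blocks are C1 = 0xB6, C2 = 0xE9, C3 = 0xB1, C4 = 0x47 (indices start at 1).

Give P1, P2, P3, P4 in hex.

P1 = 0x10, P2 = 0xAE, P3 = 0x39, P4 = 0xCF

CBC decryption: P_i = D(K, C_i) ⊕ C_{i−1}, with C_{0} = IV.
P1: D(K, 0xB6) = 0xCF; 0xCF ⊕ 0xDF = 0x10.
P2: D(K, 0xE9) = 0x18; 0x18 ⊕ 0xB6 = 0xAE.
P3: D(K, 0xB1) = 0xD0; 0xD0 ⊕ 0xE9 = 0x39.
P4: D(K, 0x47) = 0x7E; 0x7E ⊕ 0xB1 = 0xCF.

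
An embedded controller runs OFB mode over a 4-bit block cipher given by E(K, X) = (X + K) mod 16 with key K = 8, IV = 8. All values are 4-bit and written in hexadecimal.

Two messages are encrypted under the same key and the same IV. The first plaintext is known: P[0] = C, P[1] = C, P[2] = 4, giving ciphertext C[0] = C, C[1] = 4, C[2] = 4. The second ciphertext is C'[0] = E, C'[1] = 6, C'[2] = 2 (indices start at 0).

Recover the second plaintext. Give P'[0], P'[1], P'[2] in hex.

In OFB with a reused IV, both messages share the same keystream S_i, so C_i ⊕ C'_i = P_i ⊕ P'_i and thus P'_i = P_i ⊕ C_i ⊕ C'_i.
P'[0]: C ⊕ C ⊕ E = E.
P'[1]: C ⊕ 4 ⊕ 6 = E.
P'[2]: 4 ⊕ 4 ⊕ 2 = 2.

P'[0] = E, P'[1] = E, P'[2] = 2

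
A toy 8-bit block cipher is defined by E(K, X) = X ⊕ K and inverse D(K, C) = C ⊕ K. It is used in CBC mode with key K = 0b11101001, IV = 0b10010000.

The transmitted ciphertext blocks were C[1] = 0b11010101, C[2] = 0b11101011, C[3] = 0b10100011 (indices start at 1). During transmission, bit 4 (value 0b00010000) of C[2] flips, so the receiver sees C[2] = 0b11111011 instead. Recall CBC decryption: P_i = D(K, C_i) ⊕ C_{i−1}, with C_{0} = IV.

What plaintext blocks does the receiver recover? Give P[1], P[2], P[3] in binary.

Only C[2] changed, to 0b11111011. In CBC, a change in C_i garbles P_i and flips the same bit in P_{i+1}. Decrypting the received ciphertext:
P[1]: D(K, 0b11010101) = 0b00111100; 0b00111100 ⊕ 0b10010000 = 0b10101100.
P[2]: D(K, 0b11111011) = 0b00010010; 0b00010010 ⊕ 0b11010101 = 0b11000111.
P[3]: D(K, 0b10100011) = 0b01001010; 0b01001010 ⊕ 0b11111011 = 0b10110001.
Blocks that differ from the original plaintext: P[2], P[3].

P[1] = 0b10101100, P[2] = 0b11000111, P[3] = 0b10110001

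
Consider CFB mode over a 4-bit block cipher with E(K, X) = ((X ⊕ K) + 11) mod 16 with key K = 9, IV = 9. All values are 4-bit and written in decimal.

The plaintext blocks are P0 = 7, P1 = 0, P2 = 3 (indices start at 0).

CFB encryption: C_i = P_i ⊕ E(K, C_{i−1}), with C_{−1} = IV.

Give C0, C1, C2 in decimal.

C0: E(K, 9) = 11; 7 ⊕ 11 = 12.
C1: E(K, 12) = 0; 0 ⊕ 0 = 0.
C2: E(K, 0) = 4; 3 ⊕ 4 = 7.

C0 = 12, C1 = 0, C2 = 7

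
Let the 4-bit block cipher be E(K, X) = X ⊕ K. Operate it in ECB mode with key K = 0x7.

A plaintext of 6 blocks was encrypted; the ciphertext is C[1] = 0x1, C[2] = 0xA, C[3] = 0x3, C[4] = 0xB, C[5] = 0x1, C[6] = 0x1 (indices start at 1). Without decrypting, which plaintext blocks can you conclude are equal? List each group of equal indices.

P[1] = P[5] = P[6]

ECB encrypts each block independently with the same key, so equal ciphertext blocks imply equal plaintext blocks.
C[1] = C[5] = C[6] = 0x1, so P[1] = P[5] = P[6].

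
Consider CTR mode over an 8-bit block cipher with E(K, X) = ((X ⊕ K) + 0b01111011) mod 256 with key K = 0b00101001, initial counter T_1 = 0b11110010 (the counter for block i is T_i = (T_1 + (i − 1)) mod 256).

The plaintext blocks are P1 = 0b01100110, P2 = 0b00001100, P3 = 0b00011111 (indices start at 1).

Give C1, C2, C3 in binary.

C1 = 0b00110000, C2 = 0b01011001, C3 = 0b01000111

CTR encryption: S_i = E(K, T_i) where T_i is the counter for block i; C_i = P_i ⊕ S_i.
C1: T = 0b11110010, S = E(K, T) = 0b01010110; 0b01100110 ⊕ 0b01010110 = 0b00110000.
C2: T = 0b11110011, S = E(K, T) = 0b01010101; 0b00001100 ⊕ 0b01010101 = 0b01011001.
C3: T = 0b11110100, S = E(K, T) = 0b01011000; 0b00011111 ⊕ 0b01011000 = 0b01000111.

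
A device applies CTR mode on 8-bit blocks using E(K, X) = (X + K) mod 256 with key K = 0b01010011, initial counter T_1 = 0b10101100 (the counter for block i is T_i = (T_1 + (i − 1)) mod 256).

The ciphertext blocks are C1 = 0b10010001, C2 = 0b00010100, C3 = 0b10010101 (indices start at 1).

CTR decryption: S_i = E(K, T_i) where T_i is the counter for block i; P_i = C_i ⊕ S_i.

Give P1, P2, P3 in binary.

P1: T = 0b10101100, S = E(K, T) = 0b11111111; 0b10010001 ⊕ 0b11111111 = 0b01101110.
P2: T = 0b10101101, S = E(K, T) = 0b00000000; 0b00010100 ⊕ 0b00000000 = 0b00010100.
P3: T = 0b10101110, S = E(K, T) = 0b00000001; 0b10010101 ⊕ 0b00000001 = 0b10010100.

P1 = 0b01101110, P2 = 0b00010100, P3 = 0b10010100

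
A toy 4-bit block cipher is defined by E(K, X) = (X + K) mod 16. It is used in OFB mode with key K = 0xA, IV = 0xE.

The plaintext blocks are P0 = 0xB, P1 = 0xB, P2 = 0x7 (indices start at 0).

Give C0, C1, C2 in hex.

OFB encryption: S_i = E(K, S_{i−1}) with S_{−1} = IV; C_i = P_i ⊕ S_i.
C0: S = E(K, 0xE) = 0x8; 0xB ⊕ 0x8 = 0x3.
C1: S = E(K, 0x8) = 0x2; 0xB ⊕ 0x2 = 0x9.
C2: S = E(K, 0x2) = 0xC; 0x7 ⊕ 0xC = 0xB.

C0 = 0x3, C1 = 0x9, C2 = 0xB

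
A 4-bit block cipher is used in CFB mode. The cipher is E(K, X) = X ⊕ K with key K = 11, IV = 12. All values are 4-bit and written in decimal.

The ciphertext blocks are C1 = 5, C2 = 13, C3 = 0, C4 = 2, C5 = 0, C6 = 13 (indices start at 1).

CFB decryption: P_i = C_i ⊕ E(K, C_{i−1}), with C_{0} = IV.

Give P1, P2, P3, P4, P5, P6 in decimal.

P1 = 2, P2 = 3, P3 = 6, P4 = 9, P5 = 9, P6 = 6

P1: E(K, 12) = 7; 5 ⊕ 7 = 2.
P2: E(K, 5) = 14; 13 ⊕ 14 = 3.
P3: E(K, 13) = 6; 0 ⊕ 6 = 6.
P4: E(K, 0) = 11; 2 ⊕ 11 = 9.
P5: E(K, 2) = 9; 0 ⊕ 9 = 9.
P6: E(K, 0) = 11; 13 ⊕ 11 = 6.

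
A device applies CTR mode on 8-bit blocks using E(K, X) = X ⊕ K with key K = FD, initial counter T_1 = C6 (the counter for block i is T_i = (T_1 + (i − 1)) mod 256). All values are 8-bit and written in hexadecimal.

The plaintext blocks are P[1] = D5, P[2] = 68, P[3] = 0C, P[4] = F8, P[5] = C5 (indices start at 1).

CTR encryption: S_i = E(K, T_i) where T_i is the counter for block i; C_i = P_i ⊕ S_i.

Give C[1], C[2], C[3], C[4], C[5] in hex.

C[1]: T = C6, S = E(K, T) = 3B; D5 ⊕ 3B = EE.
C[2]: T = C7, S = E(K, T) = 3A; 68 ⊕ 3A = 52.
C[3]: T = C8, S = E(K, T) = 35; 0C ⊕ 35 = 39.
C[4]: T = C9, S = E(K, T) = 34; F8 ⊕ 34 = CC.
C[5]: T = CA, S = E(K, T) = 37; C5 ⊕ 37 = F2.

C[1] = EE, C[2] = 52, C[3] = 39, C[4] = CC, C[5] = F2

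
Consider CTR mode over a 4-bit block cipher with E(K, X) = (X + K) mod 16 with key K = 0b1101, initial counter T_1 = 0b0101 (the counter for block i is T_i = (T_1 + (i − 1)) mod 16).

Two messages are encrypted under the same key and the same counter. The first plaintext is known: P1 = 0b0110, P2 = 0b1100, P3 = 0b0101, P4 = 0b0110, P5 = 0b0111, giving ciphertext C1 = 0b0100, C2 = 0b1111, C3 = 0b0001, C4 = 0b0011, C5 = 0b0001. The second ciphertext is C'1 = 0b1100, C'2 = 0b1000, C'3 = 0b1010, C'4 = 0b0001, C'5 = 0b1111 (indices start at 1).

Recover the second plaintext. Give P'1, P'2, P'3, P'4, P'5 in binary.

P'1 = 0b1110, P'2 = 0b1011, P'3 = 0b1110, P'4 = 0b0100, P'5 = 0b1001

In CTR with a reused counter, both messages share the same keystream S_i, so C_i ⊕ C'_i = P_i ⊕ P'_i and thus P'_i = P_i ⊕ C_i ⊕ C'_i.
P'1: 0b0110 ⊕ 0b0100 ⊕ 0b1100 = 0b1110.
P'2: 0b1100 ⊕ 0b1111 ⊕ 0b1000 = 0b1011.
P'3: 0b0101 ⊕ 0b0001 ⊕ 0b1010 = 0b1110.
P'4: 0b0110 ⊕ 0b0011 ⊕ 0b0001 = 0b0100.
P'5: 0b0111 ⊕ 0b0001 ⊕ 0b1111 = 0b1001.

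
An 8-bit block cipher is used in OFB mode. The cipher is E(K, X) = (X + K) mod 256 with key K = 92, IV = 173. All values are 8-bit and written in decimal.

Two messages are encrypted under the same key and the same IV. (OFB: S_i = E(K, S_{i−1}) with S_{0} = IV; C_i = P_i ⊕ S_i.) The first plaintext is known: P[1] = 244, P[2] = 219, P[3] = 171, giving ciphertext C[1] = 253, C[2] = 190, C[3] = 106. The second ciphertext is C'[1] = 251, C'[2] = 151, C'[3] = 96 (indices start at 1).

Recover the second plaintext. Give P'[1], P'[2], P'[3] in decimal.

P'[1] = 242, P'[2] = 242, P'[3] = 161

In OFB with a reused IV, both messages share the same keystream S_i, so C_i ⊕ C'_i = P_i ⊕ P'_i and thus P'_i = P_i ⊕ C_i ⊕ C'_i.
P'[1]: 244 ⊕ 253 ⊕ 251 = 242.
P'[2]: 219 ⊕ 190 ⊕ 151 = 242.
P'[3]: 171 ⊕ 106 ⊕ 96 = 161.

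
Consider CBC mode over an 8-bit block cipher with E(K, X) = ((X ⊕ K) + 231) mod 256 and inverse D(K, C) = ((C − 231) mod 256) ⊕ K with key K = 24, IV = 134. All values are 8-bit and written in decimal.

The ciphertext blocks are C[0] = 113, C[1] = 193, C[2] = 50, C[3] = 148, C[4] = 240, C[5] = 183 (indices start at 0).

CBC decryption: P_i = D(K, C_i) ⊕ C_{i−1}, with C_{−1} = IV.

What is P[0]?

P[0] = 20

P[0]: D(K, 113) = 146; 146 ⊕ 134 = 20.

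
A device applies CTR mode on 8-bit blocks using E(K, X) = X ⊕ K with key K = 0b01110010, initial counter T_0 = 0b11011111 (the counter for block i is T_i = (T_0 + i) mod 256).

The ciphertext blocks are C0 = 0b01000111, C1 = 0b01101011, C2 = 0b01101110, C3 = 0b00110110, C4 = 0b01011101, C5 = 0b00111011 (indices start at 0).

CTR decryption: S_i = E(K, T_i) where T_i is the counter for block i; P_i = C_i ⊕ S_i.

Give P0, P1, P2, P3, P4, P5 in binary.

P0: T = 0b11011111, S = E(K, T) = 0b10101101; 0b01000111 ⊕ 0b10101101 = 0b11101010.
P1: T = 0b11100000, S = E(K, T) = 0b10010010; 0b01101011 ⊕ 0b10010010 = 0b11111001.
P2: T = 0b11100001, S = E(K, T) = 0b10010011; 0b01101110 ⊕ 0b10010011 = 0b11111101.
P3: T = 0b11100010, S = E(K, T) = 0b10010000; 0b00110110 ⊕ 0b10010000 = 0b10100110.
P4: T = 0b11100011, S = E(K, T) = 0b10010001; 0b01011101 ⊕ 0b10010001 = 0b11001100.
P5: T = 0b11100100, S = E(K, T) = 0b10010110; 0b00111011 ⊕ 0b10010110 = 0b10101101.

P0 = 0b11101010, P1 = 0b11111001, P2 = 0b11111101, P3 = 0b10100110, P4 = 0b11001100, P5 = 0b10101101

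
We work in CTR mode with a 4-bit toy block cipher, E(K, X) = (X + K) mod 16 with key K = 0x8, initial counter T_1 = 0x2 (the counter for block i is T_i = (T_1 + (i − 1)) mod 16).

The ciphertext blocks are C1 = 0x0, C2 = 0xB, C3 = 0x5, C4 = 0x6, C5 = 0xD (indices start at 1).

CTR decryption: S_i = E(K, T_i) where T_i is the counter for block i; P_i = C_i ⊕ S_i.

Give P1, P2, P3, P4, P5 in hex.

P1 = 0xA, P2 = 0x0, P3 = 0x9, P4 = 0xB, P5 = 0x3

P1: T = 0x2, S = E(K, T) = 0xA; 0x0 ⊕ 0xA = 0xA.
P2: T = 0x3, S = E(K, T) = 0xB; 0xB ⊕ 0xB = 0x0.
P3: T = 0x4, S = E(K, T) = 0xC; 0x5 ⊕ 0xC = 0x9.
P4: T = 0x5, S = E(K, T) = 0xD; 0x6 ⊕ 0xD = 0xB.
P5: T = 0x6, S = E(K, T) = 0xE; 0xD ⊕ 0xE = 0x3.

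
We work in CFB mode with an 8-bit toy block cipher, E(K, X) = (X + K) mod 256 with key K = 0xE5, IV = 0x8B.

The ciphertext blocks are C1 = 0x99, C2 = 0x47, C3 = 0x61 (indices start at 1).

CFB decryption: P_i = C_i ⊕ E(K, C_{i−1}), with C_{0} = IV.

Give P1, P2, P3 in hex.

P1 = 0xE9, P2 = 0x39, P3 = 0x4D

P1: E(K, 0x8B) = 0x70; 0x99 ⊕ 0x70 = 0xE9.
P2: E(K, 0x99) = 0x7E; 0x47 ⊕ 0x7E = 0x39.
P3: E(K, 0x47) = 0x2C; 0x61 ⊕ 0x2C = 0x4D.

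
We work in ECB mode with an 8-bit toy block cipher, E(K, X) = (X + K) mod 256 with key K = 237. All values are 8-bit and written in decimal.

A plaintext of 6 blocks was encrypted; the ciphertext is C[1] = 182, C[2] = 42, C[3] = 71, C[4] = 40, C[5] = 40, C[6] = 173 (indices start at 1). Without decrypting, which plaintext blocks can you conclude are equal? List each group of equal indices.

P[4] = P[5]

ECB encrypts each block independently with the same key, so equal ciphertext blocks imply equal plaintext blocks.
C[4] = C[5] = 40, so P[4] = P[5].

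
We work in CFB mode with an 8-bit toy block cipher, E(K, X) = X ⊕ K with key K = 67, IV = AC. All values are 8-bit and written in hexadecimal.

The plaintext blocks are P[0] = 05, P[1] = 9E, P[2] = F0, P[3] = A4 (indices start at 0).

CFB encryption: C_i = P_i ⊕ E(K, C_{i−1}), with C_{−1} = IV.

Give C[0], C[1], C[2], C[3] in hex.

C[0] = CE, C[1] = 37, C[2] = A0, C[3] = 63

C[0]: E(K, AC) = CB; 05 ⊕ CB = CE.
C[1]: E(K, CE) = A9; 9E ⊕ A9 = 37.
C[2]: E(K, 37) = 50; F0 ⊕ 50 = A0.
C[3]: E(K, A0) = C7; A4 ⊕ C7 = 63.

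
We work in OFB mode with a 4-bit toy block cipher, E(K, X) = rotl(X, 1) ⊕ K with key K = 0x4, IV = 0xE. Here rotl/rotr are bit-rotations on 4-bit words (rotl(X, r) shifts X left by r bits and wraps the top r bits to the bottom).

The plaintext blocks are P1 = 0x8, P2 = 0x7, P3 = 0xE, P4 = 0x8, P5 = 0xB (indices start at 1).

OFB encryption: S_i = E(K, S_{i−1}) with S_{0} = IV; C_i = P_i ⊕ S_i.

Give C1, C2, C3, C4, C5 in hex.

C1 = 0x1, C2 = 0x0, C3 = 0x4, C4 = 0x9, C5 = 0xD

C1: S = E(K, 0xE) = 0x9; 0x8 ⊕ 0x9 = 0x1.
C2: S = E(K, 0x9) = 0x7; 0x7 ⊕ 0x7 = 0x0.
C3: S = E(K, 0x7) = 0xA; 0xE ⊕ 0xA = 0x4.
C4: S = E(K, 0xA) = 0x1; 0x8 ⊕ 0x1 = 0x9.
C5: S = E(K, 0x1) = 0x6; 0xB ⊕ 0x6 = 0xD.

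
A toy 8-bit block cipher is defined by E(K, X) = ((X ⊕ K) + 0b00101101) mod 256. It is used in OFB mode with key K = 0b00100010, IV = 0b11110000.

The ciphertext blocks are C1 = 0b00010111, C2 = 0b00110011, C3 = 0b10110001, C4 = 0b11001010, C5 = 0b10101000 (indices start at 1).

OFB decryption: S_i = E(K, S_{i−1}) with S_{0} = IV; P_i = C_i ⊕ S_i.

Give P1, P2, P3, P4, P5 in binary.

P1 = 0b11101000, P2 = 0b00111001, P3 = 0b11100100, P4 = 0b01101110, P5 = 0b00011011

P1: S = E(K, 0b11110000) = 0b11111111; 0b00010111 ⊕ 0b11111111 = 0b11101000.
P2: S = E(K, 0b11111111) = 0b00001010; 0b00110011 ⊕ 0b00001010 = 0b00111001.
P3: S = E(K, 0b00001010) = 0b01010101; 0b10110001 ⊕ 0b01010101 = 0b11100100.
P4: S = E(K, 0b01010101) = 0b10100100; 0b11001010 ⊕ 0b10100100 = 0b01101110.
P5: S = E(K, 0b10100100) = 0b10110011; 0b10101000 ⊕ 0b10110011 = 0b00011011.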